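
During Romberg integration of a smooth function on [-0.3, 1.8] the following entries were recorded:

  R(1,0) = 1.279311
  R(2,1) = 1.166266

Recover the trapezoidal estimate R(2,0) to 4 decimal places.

From R(2,1) = (4·R(2,0) − R(1,0))/3, solve for R(2,0):
4·R(2,0) = 3·1.166266 + 1.279311 = 4.778109
R(2,0) = 1.194527

1.1945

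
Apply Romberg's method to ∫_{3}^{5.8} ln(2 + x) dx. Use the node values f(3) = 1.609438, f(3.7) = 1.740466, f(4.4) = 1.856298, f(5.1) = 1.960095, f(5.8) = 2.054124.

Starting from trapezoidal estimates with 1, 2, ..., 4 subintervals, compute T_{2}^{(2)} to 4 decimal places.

5.1750

T_{0}^{(0)} (trapezoid, 1 panel, h=2.8000): 5.128987
T_{1}^{(0)} (trapezoid, 2 panels, h=1.4000): 5.163311
T_{2}^{(0)} (trapezoid, 4 panels, h=0.7000): 5.172048
T_{1}^{(1)} = 5.163311 + (5.163311 − 5.128987)/3 = 5.174752
T_{2}^{(1)} = 5.172048 + (5.172048 − 5.163311)/3 = 5.174960
T_{2}^{(2)} = 5.174960 + (5.174960 − 5.174752)/15 = 5.174974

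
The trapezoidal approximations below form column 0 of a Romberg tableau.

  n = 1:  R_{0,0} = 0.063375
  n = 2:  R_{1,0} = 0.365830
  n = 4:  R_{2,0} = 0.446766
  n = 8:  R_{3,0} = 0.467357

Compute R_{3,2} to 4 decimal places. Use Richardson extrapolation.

0.4743

Richardson extrapolation on the trapezoidal column (denominator 4−1=3):
R_{2,1} = (4·0.446766 − 0.365830) / 3 = 0.473745
R_{3,1} = (4·0.467357 − 0.446766) / 3 = 0.474221
R_{3,2} = (16·0.474221 − 0.473745) / 15 = 0.474253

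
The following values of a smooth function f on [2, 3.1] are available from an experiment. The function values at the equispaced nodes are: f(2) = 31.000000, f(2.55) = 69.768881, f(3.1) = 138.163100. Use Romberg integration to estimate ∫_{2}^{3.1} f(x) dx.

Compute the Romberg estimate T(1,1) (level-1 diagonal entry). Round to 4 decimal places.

T(0,0) (trapezoid, 1 panel, h=1.1000): 93.039705
T(1,0) (trapezoid, 2 panels, h=0.5500): 84.892737
T(1,1) = 84.892737 + (84.892737 − 93.039705)/3 = 82.177081

82.1771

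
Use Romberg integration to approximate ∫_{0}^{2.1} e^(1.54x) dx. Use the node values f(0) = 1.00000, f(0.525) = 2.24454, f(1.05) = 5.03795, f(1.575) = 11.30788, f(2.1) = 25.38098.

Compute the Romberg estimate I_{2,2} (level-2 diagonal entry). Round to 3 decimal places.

15.839

I_{0,0} (trapezoid, 1 panel, h=2.1000): 27.70003
I_{1,0} (trapezoid, 2 panels, h=1.0500): 19.13986
I_{2,0} (trapezoid, 4 panels, h=0.5250): 16.68495
I_{1,1} = 19.13986 + (19.13986 − 27.70003)/3 = 16.28647
I_{2,1} = 16.68495 + (16.68495 − 19.13986)/3 = 15.86665
I_{2,2} = 15.86665 + (15.86665 − 16.28647)/15 = 15.83866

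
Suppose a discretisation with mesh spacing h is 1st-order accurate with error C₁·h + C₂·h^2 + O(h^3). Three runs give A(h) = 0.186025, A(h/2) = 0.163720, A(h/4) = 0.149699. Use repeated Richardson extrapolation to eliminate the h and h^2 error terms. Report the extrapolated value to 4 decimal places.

0.1338

First eliminate the h term (factor 2^1 = 2):
  B₁ = (2·0.163720 − 0.186025)/1 = 0.141415
  B₂ = (2·0.149699 − 0.163720)/1 = 0.135678
Then eliminate the h^2 term (factor 2^2 = 4):
  (4·0.135678 − 0.141415)/3 = 0.133766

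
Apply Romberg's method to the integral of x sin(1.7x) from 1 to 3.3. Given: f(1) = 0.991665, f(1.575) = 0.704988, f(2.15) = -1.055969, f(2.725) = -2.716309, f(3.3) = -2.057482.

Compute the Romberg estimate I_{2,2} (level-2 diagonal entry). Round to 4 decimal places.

I_{0,0} (trapezoid, 1 panel, h=2.3000): -1.225690
I_{1,0} (trapezoid, 2 panels, h=1.1500): -1.827209
I_{2,0} (trapezoid, 4 panels, h=0.5750): -2.070114
I_{1,1} = -1.827209 + (-1.827209 − (-1.225690))/3 = -2.027715
I_{2,1} = -2.070114 + (-2.070114 − (-1.827209))/3 = -2.151082
I_{2,2} = -2.151082 + (-2.151082 − (-2.027715))/15 = -2.159306

-2.1593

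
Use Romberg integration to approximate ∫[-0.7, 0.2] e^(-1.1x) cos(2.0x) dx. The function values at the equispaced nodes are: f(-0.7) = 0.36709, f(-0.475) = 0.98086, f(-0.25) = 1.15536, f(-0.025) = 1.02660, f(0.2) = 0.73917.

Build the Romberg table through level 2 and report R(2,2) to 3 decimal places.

0.858

R(0,0) (trapezoid, 1 panel, h=0.9000): 0.49782
R(1,0) (trapezoid, 2 panels, h=0.4500): 0.76882
R(2,0) (trapezoid, 4 panels, h=0.2250): 0.83609
R(1,1) = 0.76882 + (0.76882 − 0.49782)/3 = 0.85915
R(2,1) = 0.83609 + (0.83609 − 0.76882)/3 = 0.85851
R(2,2) = 0.85851 + (0.85851 − 0.85915)/15 = 0.85847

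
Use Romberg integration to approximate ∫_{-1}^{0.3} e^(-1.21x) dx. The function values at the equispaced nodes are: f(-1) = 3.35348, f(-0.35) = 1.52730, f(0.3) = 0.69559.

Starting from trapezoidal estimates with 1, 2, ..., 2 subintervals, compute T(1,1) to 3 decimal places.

2.201

T(0,0) (trapezoid, 1 panel, h=1.3000): 2.63190
T(1,0) (trapezoid, 2 panels, h=0.6500): 2.30869
T(1,1) = 2.30869 + (2.30869 − 2.63190)/3 = 2.20095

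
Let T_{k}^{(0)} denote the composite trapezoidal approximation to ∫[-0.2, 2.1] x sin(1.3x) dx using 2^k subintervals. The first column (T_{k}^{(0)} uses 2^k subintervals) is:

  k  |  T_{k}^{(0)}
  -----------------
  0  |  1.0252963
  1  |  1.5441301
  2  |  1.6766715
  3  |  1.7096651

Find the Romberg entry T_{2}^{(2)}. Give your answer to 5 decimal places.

1.72110

Richardson extrapolation on the trapezoidal column (denominator 4−1=3):
T_{1}^{(1)} = 1.5441301 + (1.5441301 − 1.0252963)/3 = 1.7170747
T_{2}^{(1)} = (4·1.6766715 − 1.5441301) / 3 = 1.7208520
T_{2}^{(2)} = 1.7208520 + (1.7208520 − 1.7170747)/15 = 1.7211038
(Column j=1 coincides with Simpson's rule on the same nodes.)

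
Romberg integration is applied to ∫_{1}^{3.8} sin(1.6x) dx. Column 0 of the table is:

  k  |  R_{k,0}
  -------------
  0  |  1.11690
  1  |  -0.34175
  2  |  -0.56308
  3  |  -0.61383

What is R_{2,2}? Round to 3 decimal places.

Richardson extrapolation on the trapezoidal column (denominator 4−1=3):
R_{1,1} = -0.34175 + (-0.34175 − 1.11690)/3 = -0.82797
R_{2,1} = (4·(-0.56308) − (-0.34175)) / 3 = -0.63686
R_{2,2} = (16·(-0.63686) − (-0.82797)) / 15 = -0.62412

-0.624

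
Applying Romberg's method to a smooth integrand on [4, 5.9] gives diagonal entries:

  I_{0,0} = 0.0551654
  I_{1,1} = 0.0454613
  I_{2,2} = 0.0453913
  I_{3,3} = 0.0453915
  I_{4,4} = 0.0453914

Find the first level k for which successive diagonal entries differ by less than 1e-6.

k = 3

|I_{1,1} − I_{0,0}| = 0.0097041 ≥ 1e-6
|I_{2,2} − I_{1,1}| = 0.0000700 ≥ 1e-6
|I_{3,3} − I_{2,2}| = 0.0000002 < 1e-6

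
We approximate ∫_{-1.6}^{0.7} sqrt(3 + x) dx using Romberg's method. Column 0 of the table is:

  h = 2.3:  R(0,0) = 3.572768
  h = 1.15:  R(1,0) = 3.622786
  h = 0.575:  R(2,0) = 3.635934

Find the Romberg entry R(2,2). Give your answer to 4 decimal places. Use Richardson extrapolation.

R(1,1) = 3.622786 + (3.622786 − 3.572768)/3 = 3.639459
R(2,1) = 3.635934 + (3.635934 − 3.622786)/3 = 3.640317
R(2,2) = (16·3.640317 − 3.639459) / 15 = 3.640374
(Column j=1 coincides with Simpson's rule on the same nodes.)

3.6404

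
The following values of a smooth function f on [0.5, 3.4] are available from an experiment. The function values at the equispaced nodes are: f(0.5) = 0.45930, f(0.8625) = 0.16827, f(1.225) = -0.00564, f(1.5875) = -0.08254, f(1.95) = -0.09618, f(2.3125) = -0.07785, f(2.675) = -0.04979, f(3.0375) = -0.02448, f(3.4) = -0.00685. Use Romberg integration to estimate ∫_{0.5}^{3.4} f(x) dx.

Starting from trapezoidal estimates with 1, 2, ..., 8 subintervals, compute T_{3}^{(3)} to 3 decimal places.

T_{0}^{(0)} (trapezoid, 1 panel, h=2.9000): 0.65605
T_{1}^{(0)} (trapezoid, 2 panels, h=1.4500): 0.18857
T_{2}^{(0)} (trapezoid, 4 panels, h=0.7250): 0.05410
T_{3}^{(0)} (trapezoid, 8 panels, h=0.3625): 0.02103
T_{1}^{(1)} = 0.18857 + (0.18857 − 0.65605)/3 = 0.03274
T_{2}^{(1)} = 0.05410 + (0.05410 − 0.18857)/3 = 0.00928
T_{3}^{(1)} = 0.02103 + (0.02103 − 0.05410)/3 = 0.01001
T_{2}^{(2)} = 0.00928 + (0.00928 − 0.03274)/15 = 0.00772
T_{3}^{(2)} = 0.01001 + (0.01001 − 0.00928)/15 = 0.01006
T_{3}^{(3)} = 0.01006 + (0.01006 − 0.00772)/63 = 0.01010

0.010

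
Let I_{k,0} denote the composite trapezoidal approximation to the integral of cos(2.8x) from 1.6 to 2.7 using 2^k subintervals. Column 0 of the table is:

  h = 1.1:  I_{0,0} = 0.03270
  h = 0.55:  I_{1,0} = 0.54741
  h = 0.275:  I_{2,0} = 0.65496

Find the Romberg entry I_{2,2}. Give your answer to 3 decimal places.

Richardson extrapolation on the trapezoidal column (denominator 4−1=3):
I_{1,1} = 0.54741 + (0.54741 − 0.03270)/3 = 0.71898
I_{2,1} = (4·0.65496 − 0.54741) / 3 = 0.69081
I_{2,2} = 0.69081 + (0.69081 − 0.71898)/15 = 0.68893
(Column j=1 coincides with Simpson's rule on the same nodes.)

0.689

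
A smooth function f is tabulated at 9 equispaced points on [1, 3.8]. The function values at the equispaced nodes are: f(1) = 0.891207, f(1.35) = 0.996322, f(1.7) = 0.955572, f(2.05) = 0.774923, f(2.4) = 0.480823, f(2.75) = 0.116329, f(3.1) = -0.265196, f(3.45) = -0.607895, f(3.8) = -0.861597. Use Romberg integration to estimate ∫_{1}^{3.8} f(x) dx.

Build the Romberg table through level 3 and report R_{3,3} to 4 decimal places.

R_{0,0} (trapezoid, 1 panel, h=2.8000): 0.041454
R_{1,0} (trapezoid, 2 panels, h=1.4000): 0.693879
R_{2,0} (trapezoid, 4 panels, h=0.7000): 0.830203
R_{3,0} (trapezoid, 8 panels, h=0.3500): 0.862989
R_{1,1} = 0.693879 + (0.693879 − 0.041454)/3 = 0.911354
R_{2,1} = 0.830203 + (0.830203 − 0.693879)/3 = 0.875644
R_{3,1} = 0.862989 + (0.862989 − 0.830203)/3 = 0.873918
R_{2,2} = 0.875644 + (0.875644 − 0.911354)/15 = 0.873263
R_{3,2} = 0.873918 + (0.873918 − 0.875644)/15 = 0.873803
R_{3,3} = 0.873803 + (0.873803 − 0.873263)/63 = 0.873812

0.8738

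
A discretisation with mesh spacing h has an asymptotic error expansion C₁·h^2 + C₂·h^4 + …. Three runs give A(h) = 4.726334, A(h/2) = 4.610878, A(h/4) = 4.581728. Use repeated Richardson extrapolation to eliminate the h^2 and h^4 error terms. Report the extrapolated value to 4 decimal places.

First eliminate the h^2 term (factor 2^2 = 4):
  B₁ = (4·4.610878 − 4.726334)/3 = 4.572393
  B₂ = (4·4.581728 − 4.610878)/3 = 4.572011
Then eliminate the h^4 term (factor 2^4 = 16):
  (16·4.572011 − 4.572393)/15 = 4.571986

4.5720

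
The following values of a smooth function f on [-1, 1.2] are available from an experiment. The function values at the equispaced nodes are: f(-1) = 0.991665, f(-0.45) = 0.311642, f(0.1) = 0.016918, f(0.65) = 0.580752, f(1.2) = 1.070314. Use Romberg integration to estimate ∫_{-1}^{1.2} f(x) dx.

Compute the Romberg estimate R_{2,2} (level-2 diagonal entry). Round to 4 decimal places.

1.0558

R_{0,0} (trapezoid, 1 panel, h=2.2000): 2.268177
R_{1,0} (trapezoid, 2 panels, h=1.1000): 1.152698
R_{2,0} (trapezoid, 4 panels, h=0.5500): 1.067166
R_{1,1} = 1.152698 + (1.152698 − 2.268177)/3 = 0.780872
R_{2,1} = 1.067166 + (1.067166 − 1.152698)/3 = 1.038655
R_{2,2} = 1.038655 + (1.038655 − 0.780872)/15 = 1.055841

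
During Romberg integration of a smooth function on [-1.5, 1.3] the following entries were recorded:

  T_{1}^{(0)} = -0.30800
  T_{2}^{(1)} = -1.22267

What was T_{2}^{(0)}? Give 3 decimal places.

-0.994

From T_{2}^{(1)} = (4·T_{2}^{(0)} − T_{1}^{(0)})/3, solve for T_{2}^{(0)}:
4·T_{2}^{(0)} = 3·(-1.22267) + (-0.30800) = -3.97601
T_{2}^{(0)} = -0.99400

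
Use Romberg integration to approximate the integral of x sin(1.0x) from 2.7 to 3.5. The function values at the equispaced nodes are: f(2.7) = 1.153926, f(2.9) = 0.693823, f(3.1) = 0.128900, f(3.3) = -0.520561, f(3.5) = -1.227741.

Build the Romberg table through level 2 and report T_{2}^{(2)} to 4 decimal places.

T_{0}^{(0)} (trapezoid, 1 panel, h=0.8000): -0.029526
T_{1}^{(0)} (trapezoid, 2 panels, h=0.4000): 0.036797
T_{2}^{(0)} (trapezoid, 4 panels, h=0.2000): 0.053051
T_{1}^{(1)} = 0.036797 + (0.036797 − (-0.029526))/3 = 0.058905
T_{2}^{(1)} = 0.053051 + (0.053051 − 0.036797)/3 = 0.058469
T_{2}^{(2)} = 0.058469 + (0.058469 − 0.058905)/15 = 0.058440

0.0584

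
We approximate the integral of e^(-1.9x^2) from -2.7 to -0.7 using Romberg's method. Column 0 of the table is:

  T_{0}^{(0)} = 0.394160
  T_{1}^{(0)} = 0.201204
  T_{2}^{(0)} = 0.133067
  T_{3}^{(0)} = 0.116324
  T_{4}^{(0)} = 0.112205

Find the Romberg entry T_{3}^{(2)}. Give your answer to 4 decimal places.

0.1108

Richardson extrapolation on the trapezoidal column (denominator 4−1=3):
T_{2}^{(1)} = 0.133067 + (0.133067 − 0.201204)/3 = 0.110355
T_{3}^{(1)} = (4·0.116324 − 0.133067) / 3 = 0.110743
T_{3}^{(2)} = (16·0.110743 − 0.110355) / 15 = 0.110769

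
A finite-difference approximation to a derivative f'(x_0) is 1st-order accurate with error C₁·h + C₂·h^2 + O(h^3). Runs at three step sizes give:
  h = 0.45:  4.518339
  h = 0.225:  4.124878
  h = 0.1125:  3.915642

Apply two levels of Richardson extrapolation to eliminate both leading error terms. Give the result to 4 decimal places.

3.6981

First eliminate the h term (factor 2^1 = 2):
  B₁ = (2·4.124878 − 4.518339)/1 = 3.731417
  B₂ = (2·3.915642 − 4.124878)/1 = 3.706406
Then eliminate the h^2 term (factor 2^2 = 4):
  (4·3.706406 − 3.731417)/3 = 3.698069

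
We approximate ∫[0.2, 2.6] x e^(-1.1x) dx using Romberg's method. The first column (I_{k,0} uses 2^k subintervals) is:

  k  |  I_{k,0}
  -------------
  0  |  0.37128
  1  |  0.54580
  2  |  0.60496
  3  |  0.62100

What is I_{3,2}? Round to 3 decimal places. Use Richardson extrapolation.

Richardson extrapolation on the trapezoidal column (denominator 4−1=3):
I_{2,1} = (4·0.60496 − 0.54580) / 3 = 0.62468
I_{3,1} = (4·0.62100 − 0.60496) / 3 = 0.62635
I_{3,2} = (16·0.62635 − 0.62468) / 15 = 0.62646

0.626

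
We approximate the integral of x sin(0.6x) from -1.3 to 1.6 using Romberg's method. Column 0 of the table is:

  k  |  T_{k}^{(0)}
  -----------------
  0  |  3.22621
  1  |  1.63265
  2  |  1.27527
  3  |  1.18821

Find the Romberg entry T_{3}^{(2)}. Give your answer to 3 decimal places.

T_{2}^{(1)} = 1.27527 + (1.27527 − 1.63265)/3 = 1.15614
T_{3}^{(1)} = 1.18821 + (1.18821 − 1.27527)/3 = 1.15919
T_{3}^{(2)} = (16·1.15919 − 1.15614) / 15 = 1.15939

1.159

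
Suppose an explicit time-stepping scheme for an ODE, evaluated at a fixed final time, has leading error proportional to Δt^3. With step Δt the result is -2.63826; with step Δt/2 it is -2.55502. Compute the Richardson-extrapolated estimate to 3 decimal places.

The leading error scales as Δt^3; refining by a factor of 2 reduces it by 2^3 = 8.
Extrapolated value = (8·A(Δt/2) − A(Δt)) / (8 − 1)
= (8·(-2.55502) − (-2.63826)) / 7
= -17.80190 / 7 = -2.54313

-2.543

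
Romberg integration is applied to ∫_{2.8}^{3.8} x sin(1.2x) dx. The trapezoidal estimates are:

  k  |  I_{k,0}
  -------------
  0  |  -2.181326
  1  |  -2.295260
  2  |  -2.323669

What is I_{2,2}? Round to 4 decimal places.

I_{1,1} = -2.295260 + (-2.295260 − (-2.181326))/3 = -2.333238
I_{2,1} = (4·(-2.323669) − (-2.295260)) / 3 = -2.333139
I_{2,2} = -2.333139 + (-2.333139 − (-2.333238))/15 = -2.333132

-2.3331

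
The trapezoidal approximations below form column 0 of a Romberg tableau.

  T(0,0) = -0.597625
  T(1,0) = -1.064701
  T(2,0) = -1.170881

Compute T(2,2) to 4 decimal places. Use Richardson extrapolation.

-1.2053

Richardson extrapolation on the trapezoidal column (denominator 4−1=3):
T(1,1) = -1.064701 + (-1.064701 − (-0.597625))/3 = -1.220393
T(2,1) = (4·(-1.170881) − (-1.064701)) / 3 = -1.206274
T(2,2) = -1.206274 + (-1.206274 − (-1.220393))/15 = -1.205333
(Column j=1 coincides with Simpson's rule on the same nodes.)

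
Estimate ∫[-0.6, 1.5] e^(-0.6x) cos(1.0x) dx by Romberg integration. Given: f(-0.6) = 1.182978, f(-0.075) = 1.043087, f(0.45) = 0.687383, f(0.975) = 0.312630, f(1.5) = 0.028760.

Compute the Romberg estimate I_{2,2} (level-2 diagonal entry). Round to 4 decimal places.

I_{0,0} (trapezoid, 1 panel, h=2.1000): 1.272325
I_{1,0} (trapezoid, 2 panels, h=1.0500): 1.357915
I_{2,0} (trapezoid, 4 panels, h=0.5250): 1.390709
I_{1,1} = 1.357915 + (1.357915 − 1.272325)/3 = 1.386445
I_{2,1} = 1.390709 + (1.390709 − 1.357915)/3 = 1.401640
I_{2,2} = 1.401640 + (1.401640 − 1.386445)/15 = 1.402653

1.4027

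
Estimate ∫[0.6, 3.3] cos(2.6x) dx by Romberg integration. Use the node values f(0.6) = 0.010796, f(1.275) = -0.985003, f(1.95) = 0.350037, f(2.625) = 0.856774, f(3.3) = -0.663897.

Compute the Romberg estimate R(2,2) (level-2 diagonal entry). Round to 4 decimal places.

-0.1342

R(0,0) (trapezoid, 1 panel, h=2.7000): -0.881686
R(1,0) (trapezoid, 2 panels, h=1.3500): 0.031707
R(2,0) (trapezoid, 4 panels, h=0.6750): -0.070701
R(1,1) = 0.031707 + (0.031707 − (-0.881686))/3 = 0.336171
R(2,1) = -0.070701 + (-0.070701 − 0.031707)/3 = -0.104837
R(2,2) = -0.104837 + (-0.104837 − 0.336171)/15 = -0.134238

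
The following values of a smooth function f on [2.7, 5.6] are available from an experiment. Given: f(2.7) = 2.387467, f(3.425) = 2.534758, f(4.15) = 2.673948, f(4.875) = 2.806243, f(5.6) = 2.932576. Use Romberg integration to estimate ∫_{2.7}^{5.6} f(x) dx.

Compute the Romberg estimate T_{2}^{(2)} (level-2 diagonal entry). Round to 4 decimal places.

T_{0}^{(0)} (trapezoid, 1 panel, h=2.9000): 7.714062
T_{1}^{(0)} (trapezoid, 2 panels, h=1.4500): 7.734256
T_{2}^{(0)} (trapezoid, 4 panels, h=0.7250): 7.739354
T_{1}^{(1)} = 7.734256 + (7.734256 − 7.714062)/3 = 7.740987
T_{2}^{(1)} = 7.739354 + (7.739354 − 7.734256)/3 = 7.741053
T_{2}^{(2)} = 7.741053 + (7.741053 − 7.740987)/15 = 7.741057

7.7411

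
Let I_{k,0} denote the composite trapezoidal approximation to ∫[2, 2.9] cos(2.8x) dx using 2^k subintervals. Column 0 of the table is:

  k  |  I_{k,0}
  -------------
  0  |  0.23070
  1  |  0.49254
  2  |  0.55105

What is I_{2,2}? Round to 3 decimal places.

Richardson extrapolation on the trapezoidal column (denominator 4−1=3):
I_{1,1} = (4·0.49254 − 0.23070) / 3 = 0.57982
I_{2,1} = (4·0.55105 − 0.49254) / 3 = 0.57055
I_{2,2} = 0.57055 + (0.57055 − 0.57982)/15 = 0.56993
(Column j=1 coincides with Simpson's rule on the same nodes.)

0.570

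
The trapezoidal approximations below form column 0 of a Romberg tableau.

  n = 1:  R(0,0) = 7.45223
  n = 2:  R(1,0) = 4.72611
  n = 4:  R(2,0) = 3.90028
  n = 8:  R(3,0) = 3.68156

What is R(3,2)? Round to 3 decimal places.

Richardson extrapolation on the trapezoidal column (denominator 4−1=3):
R(2,1) = (4·3.90028 − 4.72611) / 3 = 3.62500
R(3,1) = 3.68156 + (3.68156 − 3.90028)/3 = 3.60865
R(3,2) = (16·3.60865 − 3.62500) / 15 = 3.60756

3.608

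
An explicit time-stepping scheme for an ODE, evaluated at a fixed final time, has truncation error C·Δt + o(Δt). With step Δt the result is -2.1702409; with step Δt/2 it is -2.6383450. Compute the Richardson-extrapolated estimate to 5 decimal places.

The leading error scales as Δt; refining by a factor of 2 reduces it by 2^1 = 2.
Extrapolated value = (2·A(Δt/2) − A(Δt)) / (2 − 1)
= (2·(-2.6383450) − (-2.1702409)) / 1
= -3.1064491 / 1 = -3.1064491

-3.10645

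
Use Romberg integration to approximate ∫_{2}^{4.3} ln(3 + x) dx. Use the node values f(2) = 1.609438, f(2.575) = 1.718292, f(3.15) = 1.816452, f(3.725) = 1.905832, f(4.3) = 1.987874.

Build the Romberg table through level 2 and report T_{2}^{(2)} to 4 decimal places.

T_{0}^{(0)} (trapezoid, 1 panel, h=2.3000): 4.136909
T_{1}^{(0)} (trapezoid, 2 panels, h=1.1500): 4.157374
T_{2}^{(0)} (trapezoid, 4 panels, h=0.5750): 4.162558
T_{1}^{(1)} = 4.157374 + (4.157374 − 4.136909)/3 = 4.164196
T_{2}^{(1)} = 4.162558 + (4.162558 − 4.157374)/3 = 4.164286
T_{2}^{(2)} = 4.164286 + (4.164286 − 4.164196)/15 = 4.164292

4.1643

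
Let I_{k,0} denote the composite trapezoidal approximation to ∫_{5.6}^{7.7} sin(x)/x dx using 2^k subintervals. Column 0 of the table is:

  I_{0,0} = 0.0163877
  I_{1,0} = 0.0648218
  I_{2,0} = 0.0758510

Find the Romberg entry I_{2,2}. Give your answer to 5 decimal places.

I_{1,1} = 0.0648218 + (0.0648218 − 0.0163877)/3 = 0.0809665
I_{2,1} = (4·0.0758510 − 0.0648218) / 3 = 0.0795274
I_{2,2} = (16·0.0795274 − 0.0809665) / 15 = 0.0794315

0.07943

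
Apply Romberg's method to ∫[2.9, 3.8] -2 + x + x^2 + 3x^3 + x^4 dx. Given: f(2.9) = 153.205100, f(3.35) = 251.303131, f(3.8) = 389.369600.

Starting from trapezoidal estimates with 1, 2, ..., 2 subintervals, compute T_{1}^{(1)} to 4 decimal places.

T_{0}^{(0)} (trapezoid, 1 panel, h=0.9000): 244.158615
T_{1}^{(0)} (trapezoid, 2 panels, h=0.4500): 235.165716
T_{1}^{(1)} = 235.165716 + (235.165716 − 244.158615)/3 = 232.168083

232.1681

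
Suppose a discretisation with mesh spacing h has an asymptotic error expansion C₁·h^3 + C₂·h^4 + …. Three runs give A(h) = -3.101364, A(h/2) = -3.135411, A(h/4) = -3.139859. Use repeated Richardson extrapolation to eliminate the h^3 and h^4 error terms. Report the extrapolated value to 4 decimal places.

-3.1405

First eliminate the h^3 term (factor 2^3 = 8):
  B₁ = (8·(-3.135411) − (-3.101364))/7 = -3.140275
  B₂ = (8·(-3.139859) − (-3.135411))/7 = -3.140494
Then eliminate the h^4 term (factor 2^4 = 16):
  (16·(-3.140494) − (-3.140275))/15 = -3.140509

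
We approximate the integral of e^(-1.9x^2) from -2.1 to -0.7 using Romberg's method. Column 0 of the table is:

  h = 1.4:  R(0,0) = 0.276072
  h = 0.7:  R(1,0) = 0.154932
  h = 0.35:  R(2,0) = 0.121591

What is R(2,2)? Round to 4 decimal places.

R(1,1) = (4·0.154932 − 0.276072) / 3 = 0.114552
R(2,1) = 0.121591 + (0.121591 − 0.154932)/3 = 0.110477
R(2,2) = (16·0.110477 − 0.114552) / 15 = 0.110205

0.1102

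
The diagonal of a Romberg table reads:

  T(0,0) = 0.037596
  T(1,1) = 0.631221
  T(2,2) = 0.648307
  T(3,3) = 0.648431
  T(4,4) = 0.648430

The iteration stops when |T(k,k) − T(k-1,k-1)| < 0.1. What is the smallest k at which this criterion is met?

|T(1,1) − T(0,0)| = 0.593625 ≥ 0.1
|T(2,2) − T(1,1)| = 0.017086 < 0.1

k = 2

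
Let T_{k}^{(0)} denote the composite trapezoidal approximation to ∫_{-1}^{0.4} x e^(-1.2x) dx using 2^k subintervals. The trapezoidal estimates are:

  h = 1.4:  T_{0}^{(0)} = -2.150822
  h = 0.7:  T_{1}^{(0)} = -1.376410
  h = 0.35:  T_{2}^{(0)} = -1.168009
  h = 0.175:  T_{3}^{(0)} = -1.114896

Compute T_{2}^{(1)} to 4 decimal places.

-1.0985

T_{2}^{(1)} = (4·(-1.168009) − (-1.376410)) / 3 = -1.098542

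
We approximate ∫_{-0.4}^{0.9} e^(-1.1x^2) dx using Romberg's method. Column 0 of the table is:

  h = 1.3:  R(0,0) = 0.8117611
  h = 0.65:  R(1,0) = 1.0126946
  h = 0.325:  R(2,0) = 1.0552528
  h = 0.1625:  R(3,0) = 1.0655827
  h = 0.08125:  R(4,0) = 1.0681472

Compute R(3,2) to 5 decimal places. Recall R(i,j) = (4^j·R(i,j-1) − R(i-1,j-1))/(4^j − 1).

1.06900

R(2,1) = (4·1.0552528 − 1.0126946) / 3 = 1.0694389
R(3,1) = 1.0655827 + (1.0655827 − 1.0552528)/3 = 1.0690260
R(3,2) = (16·1.0690260 − 1.0694389) / 15 = 1.0689985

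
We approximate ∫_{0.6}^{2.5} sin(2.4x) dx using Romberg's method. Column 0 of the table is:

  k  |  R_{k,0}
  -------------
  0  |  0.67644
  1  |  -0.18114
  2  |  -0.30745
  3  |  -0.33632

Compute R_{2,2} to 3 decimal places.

R_{1,1} = -0.18114 + (-0.18114 − 0.67644)/3 = -0.46700
R_{2,1} = -0.30745 + (-0.30745 − (-0.18114))/3 = -0.34955
R_{2,2} = (16·(-0.34955) − (-0.46700)) / 15 = -0.34172

-0.342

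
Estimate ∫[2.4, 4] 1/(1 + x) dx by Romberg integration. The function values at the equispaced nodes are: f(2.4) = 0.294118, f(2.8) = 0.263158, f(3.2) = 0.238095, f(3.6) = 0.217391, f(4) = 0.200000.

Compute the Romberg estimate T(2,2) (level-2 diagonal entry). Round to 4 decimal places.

0.3857

T(0,0) (trapezoid, 1 panel, h=1.6000): 0.395294
T(1,0) (trapezoid, 2 panels, h=0.8000): 0.388123
T(2,0) (trapezoid, 4 panels, h=0.4000): 0.386281
T(1,1) = 0.388123 + (0.388123 − 0.395294)/3 = 0.385733
T(2,1) = 0.386281 + (0.386281 − 0.388123)/3 = 0.385667
T(2,2) = 0.385667 + (0.385667 − 0.385733)/15 = 0.385663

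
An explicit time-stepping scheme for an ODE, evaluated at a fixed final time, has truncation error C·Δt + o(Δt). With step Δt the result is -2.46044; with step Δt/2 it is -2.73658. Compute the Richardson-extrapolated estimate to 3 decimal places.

-3.013

Extrapolated value = (2·A(Δt/2) − A(Δt)) / (2 − 1)
= (2·(-2.73658) − (-2.46044)) / 1
= -3.01272 / 1 = -3.01272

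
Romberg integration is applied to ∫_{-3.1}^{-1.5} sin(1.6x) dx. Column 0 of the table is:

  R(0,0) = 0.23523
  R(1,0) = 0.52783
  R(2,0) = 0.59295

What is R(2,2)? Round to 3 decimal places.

0.614

R(1,1) = 0.52783 + (0.52783 − 0.23523)/3 = 0.62536
R(2,1) = 0.59295 + (0.59295 − 0.52783)/3 = 0.61466
R(2,2) = (16·0.61466 − 0.62536) / 15 = 0.61395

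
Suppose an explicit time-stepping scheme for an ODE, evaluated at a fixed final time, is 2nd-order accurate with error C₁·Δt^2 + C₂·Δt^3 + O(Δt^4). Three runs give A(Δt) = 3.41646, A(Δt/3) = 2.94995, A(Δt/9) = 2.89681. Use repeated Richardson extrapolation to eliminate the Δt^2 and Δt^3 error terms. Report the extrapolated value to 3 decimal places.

2.890

First eliminate the Δt^2 term (factor 3^2 = 9):
  B₁ = (9·2.94995 − 3.41646)/8 = 2.89164
  B₂ = (9·2.89681 − 2.94995)/8 = 2.89017
Then eliminate the Δt^3 term (factor 3^3 = 27):
  (27·2.89017 − 2.89164)/26 = 2.89011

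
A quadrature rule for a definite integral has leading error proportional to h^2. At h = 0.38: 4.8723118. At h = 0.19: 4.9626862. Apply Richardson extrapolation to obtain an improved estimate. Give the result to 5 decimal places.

The leading error scales as h^2; refining by a factor of 2 reduces it by 2^2 = 4.
Extrapolated value = (4·A(h/2) − A(h)) / (4 − 1)
= (4·4.9626862 − 4.8723118) / 3
= 14.9784330 / 3 = 4.9928110

4.99281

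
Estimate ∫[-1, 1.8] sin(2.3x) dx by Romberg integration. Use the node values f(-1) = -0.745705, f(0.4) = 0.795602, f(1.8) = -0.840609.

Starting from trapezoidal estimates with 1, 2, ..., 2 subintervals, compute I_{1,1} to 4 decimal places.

0.7448

I_{0,0} (trapezoid, 1 panel, h=2.8000): -2.220840
I_{1,0} (trapezoid, 2 panels, h=1.4000): 0.003423
I_{1,1} = 0.003423 + (0.003423 − (-2.220840))/3 = 0.744844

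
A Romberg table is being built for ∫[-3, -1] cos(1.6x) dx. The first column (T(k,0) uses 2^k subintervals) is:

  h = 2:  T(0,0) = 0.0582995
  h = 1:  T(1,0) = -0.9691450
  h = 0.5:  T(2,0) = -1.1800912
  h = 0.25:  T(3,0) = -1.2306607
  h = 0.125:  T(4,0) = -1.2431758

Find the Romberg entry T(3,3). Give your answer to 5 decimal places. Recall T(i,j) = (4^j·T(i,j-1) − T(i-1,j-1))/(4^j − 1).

T(1,1) = (4·(-0.9691450) − 0.0582995) / 3 = -1.3116265
T(2,1) = -1.1800912 + (-1.1800912 − (-0.9691450))/3 = -1.2504066
T(3,1) = -1.2306607 + (-1.2306607 − (-1.1800912))/3 = -1.2475172
T(2,2) = -1.2504066 + (-1.2504066 − (-1.3116265))/15 = -1.2463253
T(3,2) = -1.2475172 + (-1.2475172 − (-1.2504066))/15 = -1.2473246
T(3,3) = (64·(-1.2473246) − (-1.2463253)) / 63 = -1.2473405

-1.24734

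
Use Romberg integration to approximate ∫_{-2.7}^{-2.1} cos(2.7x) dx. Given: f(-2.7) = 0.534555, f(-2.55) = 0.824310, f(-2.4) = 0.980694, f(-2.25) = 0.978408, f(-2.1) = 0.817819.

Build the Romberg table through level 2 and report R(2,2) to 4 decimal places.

R(0,0) (trapezoid, 1 panel, h=0.6000): 0.405712
R(1,0) (trapezoid, 2 panels, h=0.3000): 0.497064
R(2,0) (trapezoid, 4 panels, h=0.1500): 0.518940
R(1,1) = 0.497064 + (0.497064 − 0.405712)/3 = 0.527515
R(2,1) = 0.518940 + (0.518940 − 0.497064)/3 = 0.526232
R(2,2) = 0.526232 + (0.526232 − 0.527515)/15 = 0.526146

0.5261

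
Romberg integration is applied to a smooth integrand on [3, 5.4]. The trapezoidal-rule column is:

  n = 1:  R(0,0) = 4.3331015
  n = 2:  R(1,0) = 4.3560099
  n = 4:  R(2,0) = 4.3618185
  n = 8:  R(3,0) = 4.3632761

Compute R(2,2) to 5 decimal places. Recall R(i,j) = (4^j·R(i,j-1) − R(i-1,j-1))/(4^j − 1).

4.36376

R(1,1) = 4.3560099 + (4.3560099 − 4.3331015)/3 = 4.3636460
R(2,1) = 4.3618185 + (4.3618185 − 4.3560099)/3 = 4.3637547
R(2,2) = (16·4.3637547 − 4.3636460) / 15 = 4.3637619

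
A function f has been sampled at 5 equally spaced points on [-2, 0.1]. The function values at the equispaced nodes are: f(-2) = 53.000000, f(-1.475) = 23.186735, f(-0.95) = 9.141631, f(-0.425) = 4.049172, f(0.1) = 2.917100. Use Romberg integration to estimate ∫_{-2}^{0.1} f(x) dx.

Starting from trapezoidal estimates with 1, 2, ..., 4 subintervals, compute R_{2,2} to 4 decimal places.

R_{0,0} (trapezoid, 1 panel, h=2.1000): 58.712955
R_{1,0} (trapezoid, 2 panels, h=1.0500): 38.955190
R_{2,0} (trapezoid, 4 panels, h=0.5250): 33.776446
R_{1,1} = 38.955190 + (38.955190 − 58.712955)/3 = 32.369268
R_{2,1} = 33.776446 + (33.776446 − 38.955190)/3 = 32.050198
R_{2,2} = 32.050198 + (32.050198 − 32.369268)/15 = 32.028927

32.0289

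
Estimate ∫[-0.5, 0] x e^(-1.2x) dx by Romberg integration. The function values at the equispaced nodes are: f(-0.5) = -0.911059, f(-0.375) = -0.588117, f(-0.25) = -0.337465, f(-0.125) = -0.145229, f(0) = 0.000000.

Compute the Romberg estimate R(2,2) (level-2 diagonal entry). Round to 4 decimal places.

-0.1883

R(0,0) (trapezoid, 1 panel, h=0.5000): -0.227765
R(1,0) (trapezoid, 2 panels, h=0.2500): -0.198249
R(2,0) (trapezoid, 4 panels, h=0.1250): -0.190793
R(1,1) = -0.198249 + (-0.198249 − (-0.227765))/3 = -0.188410
R(2,1) = -0.190793 + (-0.190793 − (-0.198249))/3 = -0.188308
R(2,2) = -0.188308 + (-0.188308 − (-0.188410))/15 = -0.188301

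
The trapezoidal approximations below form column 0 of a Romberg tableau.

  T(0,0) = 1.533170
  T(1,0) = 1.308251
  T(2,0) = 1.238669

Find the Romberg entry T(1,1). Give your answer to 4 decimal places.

T(1,1) = 1.308251 + (1.308251 − 1.533170)/3 = 1.233278
(Column j=1 coincides with Simpson's rule on the same nodes.)

1.2333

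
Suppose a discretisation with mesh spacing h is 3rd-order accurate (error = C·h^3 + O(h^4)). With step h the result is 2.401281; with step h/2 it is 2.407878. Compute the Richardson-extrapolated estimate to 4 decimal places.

Extrapolated value = (8·A(h/2) − A(h)) / (8 − 1)
= (8·2.407878 − 2.401281) / 7
= 16.861743 / 7 = 2.408820

2.4088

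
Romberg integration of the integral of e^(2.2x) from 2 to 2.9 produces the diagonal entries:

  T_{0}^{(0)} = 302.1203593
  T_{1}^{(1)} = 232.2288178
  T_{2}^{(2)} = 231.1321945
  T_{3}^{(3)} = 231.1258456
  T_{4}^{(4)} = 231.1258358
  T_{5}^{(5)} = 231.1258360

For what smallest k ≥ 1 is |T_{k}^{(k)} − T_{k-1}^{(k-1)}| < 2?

k = 2

|T_{1}^{(1)} − T_{0}^{(0)}| = 69.8915415 ≥ 2
|T_{2}^{(2)} − T_{1}^{(1)}| = 1.0966233 < 2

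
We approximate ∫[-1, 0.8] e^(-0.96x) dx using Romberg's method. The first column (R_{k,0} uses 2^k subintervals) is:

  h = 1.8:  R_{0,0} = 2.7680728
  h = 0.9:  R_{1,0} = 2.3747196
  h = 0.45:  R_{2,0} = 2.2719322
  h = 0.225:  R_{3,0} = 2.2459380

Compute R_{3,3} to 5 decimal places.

Richardson extrapolation on the trapezoidal column (denominator 4−1=3):
R_{1,1} = 2.3747196 + (2.3747196 − 2.7680728)/3 = 2.2436019
R_{2,1} = (4·2.2719322 − 2.3747196) / 3 = 2.2376697
R_{3,1} = 2.2459380 + (2.2459380 − 2.2719322)/3 = 2.2372733
R_{2,2} = (16·2.2376697 − 2.2436019) / 15 = 2.2372742
R_{3,2} = 2.2372733 + (2.2372733 − 2.2376697)/15 = 2.2372469
R_{3,3} = 2.2372469 + (2.2372469 − 2.2372742)/63 = 2.2372465
(Column j=1 coincides with Simpson's rule on the same nodes.)

2.23725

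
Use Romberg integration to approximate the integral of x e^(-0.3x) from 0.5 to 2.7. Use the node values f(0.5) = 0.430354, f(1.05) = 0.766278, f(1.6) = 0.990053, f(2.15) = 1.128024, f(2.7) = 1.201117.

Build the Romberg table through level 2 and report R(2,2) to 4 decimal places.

2.0513

R(0,0) (trapezoid, 1 panel, h=2.2000): 1.794618
R(1,0) (trapezoid, 2 panels, h=1.1000): 1.986367
R(2,0) (trapezoid, 4 panels, h=0.5500): 2.035050
R(1,1) = 1.986367 + (1.986367 − 1.794618)/3 = 2.050283
R(2,1) = 2.035050 + (2.035050 − 1.986367)/3 = 2.051278
R(2,2) = 2.051278 + (2.051278 − 2.050283)/15 = 2.051344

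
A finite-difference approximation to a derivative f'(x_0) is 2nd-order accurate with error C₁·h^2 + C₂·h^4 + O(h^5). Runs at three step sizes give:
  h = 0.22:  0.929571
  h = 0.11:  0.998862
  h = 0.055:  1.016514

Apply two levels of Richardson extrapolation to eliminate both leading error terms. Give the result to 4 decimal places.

First eliminate the h^2 term (factor 2^2 = 4):
  B₁ = (4·0.998862 − 0.929571)/3 = 1.021959
  B₂ = (4·1.016514 − 0.998862)/3 = 1.022398
Then eliminate the h^4 term (factor 2^4 = 16):
  (16·1.022398 − 1.021959)/15 = 1.022427

1.0224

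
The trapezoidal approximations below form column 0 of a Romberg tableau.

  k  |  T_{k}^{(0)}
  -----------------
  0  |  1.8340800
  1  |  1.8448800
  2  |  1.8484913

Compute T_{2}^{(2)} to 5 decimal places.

T_{1}^{(1)} = (4·1.8448800 − 1.8340800) / 3 = 1.8484800
T_{2}^{(1)} = (4·1.8484913 − 1.8448800) / 3 = 1.8496951
T_{2}^{(2)} = (16·1.8496951 − 1.8484800) / 15 = 1.8497761
(Column j=1 coincides with Simpson's rule on the same nodes.)

1.84978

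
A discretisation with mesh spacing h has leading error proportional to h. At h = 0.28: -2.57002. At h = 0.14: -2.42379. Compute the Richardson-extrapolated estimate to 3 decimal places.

Extrapolated value = (2·A(h/2) − A(h)) / (2 − 1)
= (2·(-2.42379) − (-2.57002)) / 1
= -2.27756 / 1 = -2.27756

-2.278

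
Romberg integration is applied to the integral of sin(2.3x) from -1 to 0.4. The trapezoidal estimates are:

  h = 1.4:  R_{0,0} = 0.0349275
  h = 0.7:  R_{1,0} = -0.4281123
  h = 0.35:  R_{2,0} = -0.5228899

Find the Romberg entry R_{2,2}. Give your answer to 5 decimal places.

R_{1,1} = -0.4281123 + (-0.4281123 − 0.0349275)/3 = -0.5824589
R_{2,1} = -0.5228899 + (-0.5228899 − (-0.4281123))/3 = -0.5544824
R_{2,2} = (16·(-0.5544824) − (-0.5824589)) / 15 = -0.5526173
(Column j=1 coincides with Simpson's rule on the same nodes.)

-0.55262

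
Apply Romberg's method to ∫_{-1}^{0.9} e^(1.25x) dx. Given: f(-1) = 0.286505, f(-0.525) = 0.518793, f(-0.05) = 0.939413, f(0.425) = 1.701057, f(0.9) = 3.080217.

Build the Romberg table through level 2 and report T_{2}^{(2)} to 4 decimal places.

2.2351

T_{0}^{(0)} (trapezoid, 1 panel, h=1.9000): 3.198386
T_{1}^{(0)} (trapezoid, 2 panels, h=0.9500): 2.491635
T_{2}^{(0)} (trapezoid, 4 panels, h=0.4750): 2.300246
T_{1}^{(1)} = 2.491635 + (2.491635 − 3.198386)/3 = 2.256051
T_{2}^{(1)} = 2.300246 + (2.300246 − 2.491635)/3 = 2.236450
T_{2}^{(2)} = 2.236450 + (2.236450 − 2.256051)/15 = 2.235143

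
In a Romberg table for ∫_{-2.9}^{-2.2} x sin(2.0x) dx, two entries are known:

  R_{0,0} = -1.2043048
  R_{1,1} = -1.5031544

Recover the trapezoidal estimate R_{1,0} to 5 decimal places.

-1.42844

From R_{1,1} = (4·R_{1,0} − R_{0,0})/3, solve for R_{1,0}:
4·R_{1,0} = 3·(-1.5031544) + (-1.2043048) = -5.7137680
R_{1,0} = -1.4284420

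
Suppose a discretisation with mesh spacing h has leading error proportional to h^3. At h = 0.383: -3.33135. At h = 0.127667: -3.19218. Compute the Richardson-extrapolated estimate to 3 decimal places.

-3.187

The leading error scales as h^3; refining by a factor of 3 reduces it by 3^3 = 27.
Extrapolated value = (27·A(h/3) − A(h)) / (27 − 1)
= (27·(-3.19218) − (-3.33135)) / 26
= -82.85751 / 26 = -3.18683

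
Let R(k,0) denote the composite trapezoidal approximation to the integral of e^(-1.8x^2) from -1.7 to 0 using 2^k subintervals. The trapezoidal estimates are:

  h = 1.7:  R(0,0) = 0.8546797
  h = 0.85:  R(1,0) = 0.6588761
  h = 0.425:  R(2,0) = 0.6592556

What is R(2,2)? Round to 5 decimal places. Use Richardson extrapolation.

Richardson extrapolation on the trapezoidal column (denominator 4−1=3):
R(1,1) = 0.6588761 + (0.6588761 − 0.8546797)/3 = 0.5936082
R(2,1) = (4·0.6592556 − 0.6588761) / 3 = 0.6593821
R(2,2) = (16·0.6593821 − 0.5936082) / 15 = 0.6637670

0.66377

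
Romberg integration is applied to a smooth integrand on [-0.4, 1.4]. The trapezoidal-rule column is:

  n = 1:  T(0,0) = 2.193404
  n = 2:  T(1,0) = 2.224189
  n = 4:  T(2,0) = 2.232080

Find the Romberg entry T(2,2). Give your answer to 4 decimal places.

T(1,1) = 2.224189 + (2.224189 − 2.193404)/3 = 2.234451
T(2,1) = (4·2.232080 − 2.224189) / 3 = 2.234710
T(2,2) = (16·2.234710 − 2.234451) / 15 = 2.234727

2.2347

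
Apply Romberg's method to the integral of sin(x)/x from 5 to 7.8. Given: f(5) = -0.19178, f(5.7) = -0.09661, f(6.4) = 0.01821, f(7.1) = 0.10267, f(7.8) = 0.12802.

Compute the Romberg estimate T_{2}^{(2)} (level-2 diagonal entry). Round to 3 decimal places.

-0.001

T_{0}^{(0)} (trapezoid, 1 panel, h=2.8000): -0.08926
T_{1}^{(0)} (trapezoid, 2 panels, h=1.4000): -0.01914
T_{2}^{(0)} (trapezoid, 4 panels, h=0.7000): -0.00533
T_{1}^{(1)} = -0.01914 + (-0.01914 − (-0.08926))/3 = 0.00423
T_{2}^{(1)} = -0.00533 + (-0.00533 − (-0.01914))/3 = -0.00073
T_{2}^{(2)} = -0.00073 + (-0.00073 − 0.00423)/15 = -0.00106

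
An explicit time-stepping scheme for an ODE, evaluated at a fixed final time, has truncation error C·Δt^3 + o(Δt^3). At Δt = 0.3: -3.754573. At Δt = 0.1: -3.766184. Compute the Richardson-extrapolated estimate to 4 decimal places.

The leading error scales as Δt^3; refining by a factor of 3 reduces it by 3^3 = 27.
Extrapolated value = (27·A(Δt/3) − A(Δt)) / (27 − 1)
= (27·(-3.766184) − (-3.754573)) / 26
= -97.932395 / 26 = -3.766631

-3.7666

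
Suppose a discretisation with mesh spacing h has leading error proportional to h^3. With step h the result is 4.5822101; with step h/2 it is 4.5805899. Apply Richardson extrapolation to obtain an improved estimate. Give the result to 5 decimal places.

Extrapolated value = (8·A(h/2) − A(h)) / (8 − 1)
= (8·4.5805899 − 4.5822101) / 7
= 32.0625091 / 7 = 4.5803584

4.58036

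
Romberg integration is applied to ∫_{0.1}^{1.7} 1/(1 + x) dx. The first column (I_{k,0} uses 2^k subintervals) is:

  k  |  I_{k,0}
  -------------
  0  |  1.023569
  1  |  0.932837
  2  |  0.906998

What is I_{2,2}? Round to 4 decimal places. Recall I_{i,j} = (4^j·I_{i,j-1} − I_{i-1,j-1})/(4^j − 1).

Richardson extrapolation on the trapezoidal column (denominator 4−1=3):
I_{1,1} = (4·0.932837 − 1.023569) / 3 = 0.902593
I_{2,1} = 0.906998 + (0.906998 − 0.932837)/3 = 0.898385
I_{2,2} = (16·0.898385 − 0.902593) / 15 = 0.898104

0.8981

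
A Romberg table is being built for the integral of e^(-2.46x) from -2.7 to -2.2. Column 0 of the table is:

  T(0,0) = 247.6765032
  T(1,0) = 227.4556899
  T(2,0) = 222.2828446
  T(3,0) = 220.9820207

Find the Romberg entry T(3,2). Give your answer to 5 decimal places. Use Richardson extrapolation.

Richardson extrapolation on the trapezoidal column (denominator 4−1=3):
T(2,1) = 222.2828446 + (222.2828446 − 227.4556899)/3 = 220.5585628
T(3,1) = 220.9820207 + (220.9820207 − 222.2828446)/3 = 220.5484127
T(3,2) = 220.5484127 + (220.5484127 − 220.5585628)/15 = 220.5477360

220.54774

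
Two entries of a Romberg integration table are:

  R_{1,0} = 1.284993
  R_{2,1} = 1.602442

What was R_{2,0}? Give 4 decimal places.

1.5231

From R_{2,1} = (4·R_{2,0} − R_{1,0})/3, solve for R_{2,0}:
4·R_{2,0} = 3·1.602442 + 1.284993 = 6.092319
R_{2,0} = 1.523080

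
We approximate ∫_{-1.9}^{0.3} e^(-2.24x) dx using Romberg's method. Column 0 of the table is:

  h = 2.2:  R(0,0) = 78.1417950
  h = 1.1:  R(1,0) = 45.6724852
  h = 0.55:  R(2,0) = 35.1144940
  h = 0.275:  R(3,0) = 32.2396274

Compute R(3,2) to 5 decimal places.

R(2,1) = (4·35.1144940 − 45.6724852) / 3 = 31.5951636
R(3,1) = 32.2396274 + (32.2396274 − 35.1144940)/3 = 31.2813385
R(3,2) = 31.2813385 + (31.2813385 − 31.5951636)/15 = 31.2604168

31.26042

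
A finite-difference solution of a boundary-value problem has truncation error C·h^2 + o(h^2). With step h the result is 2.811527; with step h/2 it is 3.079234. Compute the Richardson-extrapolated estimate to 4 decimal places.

The leading error scales as h^2; refining by a factor of 2 reduces it by 2^2 = 4.
Extrapolated value = (4·A(h/2) − A(h)) / (4 − 1)
= (4·3.079234 − 2.811527) / 3
= 9.505409 / 3 = 3.168470

3.1685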